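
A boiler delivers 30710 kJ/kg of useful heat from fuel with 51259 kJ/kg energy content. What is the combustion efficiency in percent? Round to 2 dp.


Efficiency = (Q_useful / Q_fuel) * 100
Efficiency = (30710 / 51259) * 100
Efficiency = 0.5991 * 100 = 59.91%


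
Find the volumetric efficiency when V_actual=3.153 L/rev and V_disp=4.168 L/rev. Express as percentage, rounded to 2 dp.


eta_v = (V_actual / V_disp) * 100
Ratio = 3.153 / 4.168 = 0.7565
eta_v = 0.7565 * 100 = 75.65%


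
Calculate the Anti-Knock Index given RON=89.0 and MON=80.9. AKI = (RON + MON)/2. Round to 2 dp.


AKI = (RON + MON) / 2
AKI = (89.0 + 80.9) / 2
AKI = 169.9 / 2 = 84.95


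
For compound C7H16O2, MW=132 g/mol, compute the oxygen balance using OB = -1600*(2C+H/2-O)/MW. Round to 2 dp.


OB = -1600 * (2C + H/2 - O) / MW
Inner = 2*7 + 16/2 - 2 = 20.00
OB = -1600 * 20.00 / 132 = -242.42%


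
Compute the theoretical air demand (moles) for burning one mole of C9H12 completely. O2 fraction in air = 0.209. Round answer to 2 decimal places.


Balanced combustion: C9H12 + 12 O2 -> 9 CO2 + 6 H2O
O2 needed = C + H/4 = 9 + 12/4 = 12.00 moles
Air moles = O2 / 0.209 = 12.00 / 0.209 = 57.42 moles air


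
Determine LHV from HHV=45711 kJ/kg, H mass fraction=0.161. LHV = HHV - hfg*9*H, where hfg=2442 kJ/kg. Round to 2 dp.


LHV = HHV - hfg * 9 * H
Water correction = 2442 * 9 * 0.161 = 3538.458 kJ/kg
LHV = 45711 - 3538.458 = 42172.54 kJ/kg


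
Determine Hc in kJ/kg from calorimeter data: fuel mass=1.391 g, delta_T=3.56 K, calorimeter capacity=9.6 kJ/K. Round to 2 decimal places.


Hc = C_cal * delta_T / m_fuel
Q_released = 9.6 * 3.56 = 34.1760 kJ
m_fuel = 1.391 g = 1.391/1000 kg = 0.001391 kg
Hc = 34.1760 / 0.001391 = 24569.37 kJ/kg


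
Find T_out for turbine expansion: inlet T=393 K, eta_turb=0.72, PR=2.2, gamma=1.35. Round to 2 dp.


T_out = T_in * (1 - eta * (1 - PR^(-(gamma-1)/gamma)))
Exponent = -(1.35-1)/1.35 = -0.25925926
PR^exp = 2.2^(-0.25925926) = 0.81512413
Factor = 1 - 0.72*(1 - 0.81512413) = 0.86688937
T_out = 393 * 0.86688937 = 340.69 K


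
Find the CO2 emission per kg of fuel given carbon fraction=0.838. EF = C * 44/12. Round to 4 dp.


EF = C_frac * (M_CO2 / M_C)
EF = 0.838 * (44/12)
EF = 0.838 * 3.666667 = 3.0727 kg_CO2/kg_fuel


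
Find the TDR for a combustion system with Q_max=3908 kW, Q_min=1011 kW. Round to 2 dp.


TDR = Q_max / Q_min
TDR = 3908 / 1011 = 3.87


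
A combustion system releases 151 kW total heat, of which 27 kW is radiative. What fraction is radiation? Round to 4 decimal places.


f_rad = Q_rad / Q_total
f_rad = 27 / 151 = 0.1788


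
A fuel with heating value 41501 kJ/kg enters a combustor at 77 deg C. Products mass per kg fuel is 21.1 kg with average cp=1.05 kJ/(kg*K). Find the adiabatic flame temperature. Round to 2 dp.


T_ad = T_in + Hc / (m_p * cp)
Denominator = 21.1 * 1.05 = 22.1550
Temperature rise = 41501 / 22.1550 = 1873.21 K
T_ad = 77 + 1873.21 = 1950.21 deg C


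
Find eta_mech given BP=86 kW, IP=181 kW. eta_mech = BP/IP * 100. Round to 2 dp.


eta_mech = (BP / IP) * 100
Ratio = 86 / 181 = 0.4751
eta_mech = 0.4751 * 100 = 47.51%


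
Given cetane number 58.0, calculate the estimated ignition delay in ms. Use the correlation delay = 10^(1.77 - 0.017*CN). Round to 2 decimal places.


delay = 10^(1.77 - 0.017*CN)
Exponent = 1.77 - 0.017*58.0 = 0.7840
delay = 10^0.7840 = 6.08 ms


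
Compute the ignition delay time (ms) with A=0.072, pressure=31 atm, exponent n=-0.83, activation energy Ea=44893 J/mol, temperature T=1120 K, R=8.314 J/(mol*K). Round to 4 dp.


tau = A * P^n * exp(Ea/(R*T))
P^n = 31^(-0.83) = 0.05783221
Ea/(R*T) = 44893/(8.314*1120) = 4.821149
exp(Ea/(R*T)) = 124.107652
tau = 0.072 * 0.05783221 * 124.107652 = 0.5168 ms


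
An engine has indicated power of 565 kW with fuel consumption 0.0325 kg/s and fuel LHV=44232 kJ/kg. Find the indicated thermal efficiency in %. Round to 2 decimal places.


eta_ith = (IP / (mf * LHV)) * 100
Denominator = 0.0325 * 44232 = 1437.5400 kW
eta_ith = (565 / 1437.5400) * 100 = 39.30%


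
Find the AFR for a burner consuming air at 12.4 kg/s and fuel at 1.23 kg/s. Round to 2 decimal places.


AFR = m_air / m_fuel
AFR = 12.4 / 1.23 = 10.08


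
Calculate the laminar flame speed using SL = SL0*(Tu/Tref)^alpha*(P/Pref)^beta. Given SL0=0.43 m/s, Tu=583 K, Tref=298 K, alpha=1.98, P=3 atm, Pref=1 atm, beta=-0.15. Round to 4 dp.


SL = SL0 * (Tu/Tref)^alpha * (P/Pref)^beta
T ratio = 583/298 = 1.95637584
(T ratio)^alpha = 1.95637584^1.98 = 3.776379
(P/Pref)^beta = 3^(-0.15) = 0.848070
SL = 0.43 * 3.776379 * 0.848070 = 1.3771 m/s


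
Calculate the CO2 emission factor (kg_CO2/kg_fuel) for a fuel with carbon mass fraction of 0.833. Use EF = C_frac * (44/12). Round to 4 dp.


EF = C_frac * (M_CO2 / M_C)
EF = 0.833 * (44/12)
EF = 0.833 * 3.666667 = 3.0543 kg_CO2/kg_fuel


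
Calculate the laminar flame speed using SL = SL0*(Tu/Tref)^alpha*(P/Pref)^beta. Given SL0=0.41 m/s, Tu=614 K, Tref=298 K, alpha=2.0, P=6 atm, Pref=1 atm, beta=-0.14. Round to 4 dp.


SL = SL0 * (Tu/Tref)^alpha * (P/Pref)^beta
T ratio = 614/298 = 2.06040268
(T ratio)^alpha = 2.06040268^2.0 = 4.245259
(P/Pref)^beta = 6^(-0.14) = 0.778142
SL = 0.41 * 4.245259 * 0.778142 = 1.3544 m/s


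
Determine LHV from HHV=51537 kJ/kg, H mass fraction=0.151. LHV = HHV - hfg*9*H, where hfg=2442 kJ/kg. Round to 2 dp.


LHV = HHV - hfg * 9 * H
Water correction = 2442 * 9 * 0.151 = 3318.678 kJ/kg
LHV = 51537 - 3318.678 = 48218.32 kJ/kg


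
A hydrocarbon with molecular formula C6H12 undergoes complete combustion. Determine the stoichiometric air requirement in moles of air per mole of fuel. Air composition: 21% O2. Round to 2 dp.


Balanced combustion: C6H12 + 9 O2 -> 6 CO2 + 6 H2O
O2 needed = C + H/4 = 6 + 12/4 = 9.00 moles
Air moles = O2 / 0.21 = 9.00 / 0.21 = 42.86 moles air


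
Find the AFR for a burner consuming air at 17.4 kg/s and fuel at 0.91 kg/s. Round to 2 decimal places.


AFR = m_air / m_fuel
AFR = 17.4 / 0.91 = 19.12


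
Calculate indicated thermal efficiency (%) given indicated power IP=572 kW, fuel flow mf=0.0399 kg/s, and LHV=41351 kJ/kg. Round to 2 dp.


eta_ith = (IP / (mf * LHV)) * 100
Denominator = 0.0399 * 41351 = 1649.9049 kW
eta_ith = (572 / 1649.9049) * 100 = 34.67%


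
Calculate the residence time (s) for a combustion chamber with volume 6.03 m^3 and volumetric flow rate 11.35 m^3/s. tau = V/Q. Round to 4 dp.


tau = V / Q_flow
tau = 6.03 / 11.35 = 0.5313 s


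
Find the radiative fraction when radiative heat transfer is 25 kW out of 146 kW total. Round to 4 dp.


f_rad = Q_rad / Q_total
f_rad = 25 / 146 = 0.1712


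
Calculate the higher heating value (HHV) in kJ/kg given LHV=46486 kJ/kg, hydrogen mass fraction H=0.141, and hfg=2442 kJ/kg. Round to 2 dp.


HHV = LHV + hfg * 9 * H
Water addition = 2442 * 9 * 0.141 = 3098.898 kJ/kg
HHV = 46486 + 3098.898 = 49584.90 kJ/kg


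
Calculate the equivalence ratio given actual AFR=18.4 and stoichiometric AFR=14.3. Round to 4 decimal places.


phi = AFR_stoich / AFR_actual
phi = 14.3 / 18.4 = 0.7772


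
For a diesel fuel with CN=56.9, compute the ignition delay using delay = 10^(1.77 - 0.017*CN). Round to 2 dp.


delay = 10^(1.77 - 0.017*CN)
Exponent = 1.77 - 0.017*56.9 = 0.8027
delay = 10^0.8027 = 6.35 ms


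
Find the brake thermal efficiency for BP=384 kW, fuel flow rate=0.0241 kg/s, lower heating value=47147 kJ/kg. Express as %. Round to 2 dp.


eta_BTE = (BP / (mf * LHV)) * 100
Denominator = 0.0241 * 47147 = 1136.2427 kW
eta_BTE = (384 / 1136.2427) * 100 = 33.80%


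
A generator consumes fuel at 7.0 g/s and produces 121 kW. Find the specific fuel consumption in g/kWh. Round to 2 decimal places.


SFC = (mf / BP) * 3600
Rate = 7.0 / 121 = 0.057851 g/(s*kW)
SFC = 0.057851 * 3600 = 208.26 g/kWh


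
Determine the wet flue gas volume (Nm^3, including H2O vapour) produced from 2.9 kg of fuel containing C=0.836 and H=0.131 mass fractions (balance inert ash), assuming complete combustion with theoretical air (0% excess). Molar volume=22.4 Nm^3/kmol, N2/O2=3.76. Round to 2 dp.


Per kg fuel: CO2 = (C/12 kmol)*22.4 = (0.836/12)*22.4 = 1.56053 Nm^3
Per kg fuel: H2O = (H/2 kmol)*22.4 = (0.131/2)*22.4 = 1.46720 Nm^3
O2 needed per kg fuel = C/12 + H/4 = 0.836/12 + 0.131/4 = 0.10241667 kmol
Per kg fuel: N2 = O2*3.76*22.4 = 0.10241667*3.76*22.4 = 8.62594 Nm^3
Total per kg = 1.56053 + 1.46720 + 8.62594 = 11.65367 Nm^3
Total = 11.65367 * 2.9 = 33.80 Nm^3


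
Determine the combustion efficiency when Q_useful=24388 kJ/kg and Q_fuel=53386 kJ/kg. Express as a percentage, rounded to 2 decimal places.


Efficiency = (Q_useful / Q_fuel) * 100
Efficiency = (24388 / 53386) * 100
Efficiency = 0.4568 * 100 = 45.68%


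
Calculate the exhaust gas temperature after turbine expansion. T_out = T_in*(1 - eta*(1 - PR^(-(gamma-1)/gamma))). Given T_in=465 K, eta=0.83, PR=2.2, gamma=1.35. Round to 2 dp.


T_out = T_in * (1 - eta * (1 - PR^(-(gamma-1)/gamma)))
Exponent = -(1.35-1)/1.35 = -0.25925926
PR^exp = 2.2^(-0.25925926) = 0.81512413
Factor = 1 - 0.83*(1 - 0.81512413) = 0.84655303
T_out = 465 * 0.84655303 = 393.65 K


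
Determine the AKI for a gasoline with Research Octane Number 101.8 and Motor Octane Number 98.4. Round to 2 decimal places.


AKI = (RON + MON) / 2
AKI = (101.8 + 98.4) / 2
AKI = 200.2 / 2 = 100.10


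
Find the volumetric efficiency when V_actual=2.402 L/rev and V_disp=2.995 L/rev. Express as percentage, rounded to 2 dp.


eta_v = (V_actual / V_disp) * 100
Ratio = 2.402 / 2.995 = 0.8020
eta_v = 0.8020 * 100 = 80.20%


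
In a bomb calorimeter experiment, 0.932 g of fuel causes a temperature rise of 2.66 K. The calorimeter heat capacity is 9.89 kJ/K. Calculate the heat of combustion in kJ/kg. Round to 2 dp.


Hc = C_cal * delta_T / m_fuel
Q_released = 9.89 * 2.66 = 26.3074 kJ
m_fuel = 0.932 g = 0.932/1000 kg = 0.000932 kg
Hc = 26.3074 / 0.000932 = 28226.82 kJ/kg


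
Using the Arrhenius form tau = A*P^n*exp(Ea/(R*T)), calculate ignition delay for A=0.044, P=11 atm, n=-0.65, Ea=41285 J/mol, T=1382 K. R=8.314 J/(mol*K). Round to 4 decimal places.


tau = A * P^n * exp(Ea/(R*T))
P^n = 11^(-0.65) = 0.21042375
Ea/(R*T) = 41285/(8.314*1382) = 3.593141
exp(Ea/(R*T)) = 36.348056
tau = 0.044 * 0.21042375 * 36.348056 = 0.3365 ms


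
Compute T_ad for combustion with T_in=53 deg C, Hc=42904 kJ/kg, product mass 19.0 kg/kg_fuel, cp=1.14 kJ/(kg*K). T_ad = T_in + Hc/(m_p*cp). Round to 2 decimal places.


T_ad = T_in + Hc / (m_p * cp)
Denominator = 19.0 * 1.14 = 21.6600
Temperature rise = 42904 / 21.6600 = 1980.79 K
T_ad = 53 + 1980.79 = 2033.79 deg C


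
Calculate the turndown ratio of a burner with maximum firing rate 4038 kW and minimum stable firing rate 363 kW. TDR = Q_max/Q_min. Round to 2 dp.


TDR = Q_max / Q_min
TDR = 4038 / 363 = 11.12


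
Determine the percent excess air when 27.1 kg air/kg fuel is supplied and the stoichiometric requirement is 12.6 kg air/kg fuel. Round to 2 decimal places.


Excess air = actual - stoichiometric = 27.1 - 12.6 = 14.50 kg/kg fuel
Excess air % = (excess / stoich) * 100 = (14.50 / 12.6) * 100 = 115.08%


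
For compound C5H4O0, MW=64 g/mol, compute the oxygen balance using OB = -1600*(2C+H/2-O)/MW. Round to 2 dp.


OB = -1600 * (2C + H/2 - O) / MW
Inner = 2*5 + 4/2 - 0 = 12.00
OB = -1600 * 12.00 / 64 = -300.00%


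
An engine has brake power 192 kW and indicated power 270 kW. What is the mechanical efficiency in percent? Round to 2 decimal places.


eta_mech = (BP / IP) * 100
Ratio = 192 / 270 = 0.7111
eta_mech = 0.7111 * 100 = 71.11%


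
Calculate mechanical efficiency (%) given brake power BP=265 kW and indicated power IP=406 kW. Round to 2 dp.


eta_mech = (BP / IP) * 100
Ratio = 265 / 406 = 0.6527
eta_mech = 0.6527 * 100 = 65.27%


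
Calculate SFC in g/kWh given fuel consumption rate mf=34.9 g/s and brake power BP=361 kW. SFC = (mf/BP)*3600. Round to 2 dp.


SFC = (mf / BP) * 3600
Rate = 34.9 / 361 = 0.096676 g/(s*kW)
SFC = 0.096676 * 3600 = 348.03 g/kWh


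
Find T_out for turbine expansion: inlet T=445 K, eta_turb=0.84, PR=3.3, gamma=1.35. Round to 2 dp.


T_out = T_in * (1 - eta * (1 - PR^(-(gamma-1)/gamma)))
Exponent = -(1.35-1)/1.35 = -0.25925926
PR^exp = 3.3^(-0.25925926) = 0.73378775
Factor = 1 - 0.84*(1 - 0.73378775) = 0.77638171
T_out = 445 * 0.77638171 = 345.49 K


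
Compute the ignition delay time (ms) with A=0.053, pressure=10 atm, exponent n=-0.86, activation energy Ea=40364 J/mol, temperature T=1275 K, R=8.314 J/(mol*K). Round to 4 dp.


tau = A * P^n * exp(Ea/(R*T))
P^n = 10^(-0.86) = 0.13803843
Ea/(R*T) = 40364/(8.314*1275) = 3.807799
exp(Ea/(R*T)) = 45.051163
tau = 0.053 * 0.13803843 * 45.051163 = 0.3296 ms


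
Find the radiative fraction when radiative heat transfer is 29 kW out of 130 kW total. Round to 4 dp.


f_rad = Q_rad / Q_total
f_rad = 29 / 130 = 0.2231


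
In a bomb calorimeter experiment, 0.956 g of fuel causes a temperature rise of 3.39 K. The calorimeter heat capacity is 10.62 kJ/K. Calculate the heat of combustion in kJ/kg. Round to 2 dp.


Hc = C_cal * delta_T / m_fuel
Q_released = 10.62 * 3.39 = 36.0018 kJ
m_fuel = 0.956 g = 0.956/1000 kg = 0.000956 kg
Hc = 36.0018 / 0.000956 = 37658.79 kJ/kg


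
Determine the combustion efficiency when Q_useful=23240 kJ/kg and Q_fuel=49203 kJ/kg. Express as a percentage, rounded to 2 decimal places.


Efficiency = (Q_useful / Q_fuel) * 100
Efficiency = (23240 / 49203) * 100
Efficiency = 0.4723 * 100 = 47.23%


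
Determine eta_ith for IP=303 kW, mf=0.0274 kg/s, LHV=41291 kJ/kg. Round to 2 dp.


eta_ith = (IP / (mf * LHV)) * 100
Denominator = 0.0274 * 41291 = 1131.3734 kW
eta_ith = (303 / 1131.3734) * 100 = 26.78%


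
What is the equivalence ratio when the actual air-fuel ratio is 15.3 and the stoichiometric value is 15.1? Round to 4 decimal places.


phi = AFR_stoich / AFR_actual
phi = 15.1 / 15.3 = 0.9869


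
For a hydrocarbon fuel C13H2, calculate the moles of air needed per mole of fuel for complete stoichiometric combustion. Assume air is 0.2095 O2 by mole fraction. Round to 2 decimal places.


Balanced combustion: C13H2 + 13.5 O2 -> 13 CO2 + 1 H2O
O2 needed = C + H/4 = 13 + 2/4 = 13.50 moles
Air moles = O2 / 0.2095 = 13.50 / 0.2095 = 64.44 moles air


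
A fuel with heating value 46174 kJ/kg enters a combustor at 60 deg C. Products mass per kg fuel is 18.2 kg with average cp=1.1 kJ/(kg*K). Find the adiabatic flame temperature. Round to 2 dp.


T_ad = T_in + Hc / (m_p * cp)
Denominator = 18.2 * 1.1 = 20.0200
Temperature rise = 46174 / 20.0200 = 2306.39 K
T_ad = 60 + 2306.39 = 2366.39 deg C


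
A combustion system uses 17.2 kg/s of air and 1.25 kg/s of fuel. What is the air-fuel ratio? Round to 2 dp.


AFR = m_air / m_fuel
AFR = 17.2 / 1.25 = 13.76


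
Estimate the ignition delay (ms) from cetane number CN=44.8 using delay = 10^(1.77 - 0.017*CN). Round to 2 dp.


delay = 10^(1.77 - 0.017*CN)
Exponent = 1.77 - 0.017*44.8 = 1.0084
delay = 10^1.0084 = 10.20 ms


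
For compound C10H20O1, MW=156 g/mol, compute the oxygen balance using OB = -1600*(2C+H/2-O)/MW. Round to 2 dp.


OB = -1600 * (2C + H/2 - O) / MW
Inner = 2*10 + 20/2 - 1 = 29.00
OB = -1600 * 29.00 / 156 = -297.44%


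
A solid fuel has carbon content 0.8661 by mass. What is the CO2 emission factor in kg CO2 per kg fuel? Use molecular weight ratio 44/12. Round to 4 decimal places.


EF = C_frac * (M_CO2 / M_C)
EF = 0.8661 * (44/12)
EF = 0.8661 * 3.666667 = 3.1757 kg_CO2/kg_fuel


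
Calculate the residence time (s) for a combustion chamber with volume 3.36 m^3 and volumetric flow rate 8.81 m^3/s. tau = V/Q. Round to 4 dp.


tau = V / Q_flow
tau = 3.36 / 8.81 = 0.3814 s


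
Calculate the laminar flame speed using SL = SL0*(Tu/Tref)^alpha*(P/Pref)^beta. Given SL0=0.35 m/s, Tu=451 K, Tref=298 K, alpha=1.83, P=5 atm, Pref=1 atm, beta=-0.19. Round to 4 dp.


SL = SL0 * (Tu/Tref)^alpha * (P/Pref)^beta
T ratio = 451/298 = 1.51342282
(T ratio)^alpha = 1.51342282^1.83 = 2.134653
(P/Pref)^beta = 5^(-0.19) = 0.736539
SL = 0.35 * 2.134653 * 0.736539 = 0.5503 m/s


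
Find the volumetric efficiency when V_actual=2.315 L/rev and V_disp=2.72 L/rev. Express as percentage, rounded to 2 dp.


eta_v = (V_actual / V_disp) * 100
Ratio = 2.315 / 2.72 = 0.8511
eta_v = 0.8511 * 100 = 85.11%


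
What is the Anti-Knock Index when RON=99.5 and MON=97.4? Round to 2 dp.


AKI = (RON + MON) / 2
AKI = (99.5 + 97.4) / 2
AKI = 196.9 / 2 = 98.45


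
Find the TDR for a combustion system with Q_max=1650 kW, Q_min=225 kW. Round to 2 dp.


TDR = Q_max / Q_min
TDR = 1650 / 225 = 7.33


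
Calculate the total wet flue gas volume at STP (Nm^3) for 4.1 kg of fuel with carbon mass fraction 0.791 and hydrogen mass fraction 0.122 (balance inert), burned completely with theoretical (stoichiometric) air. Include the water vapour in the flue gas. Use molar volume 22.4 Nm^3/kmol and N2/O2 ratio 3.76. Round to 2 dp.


Per kg fuel: CO2 = (C/12 kmol)*22.4 = (0.791/12)*22.4 = 1.47653 Nm^3
Per kg fuel: H2O = (H/2 kmol)*22.4 = (0.122/2)*22.4 = 1.36640 Nm^3
O2 needed per kg fuel = C/12 + H/4 = 0.791/12 + 0.122/4 = 0.09641667 kmol
Per kg fuel: N2 = O2*3.76*22.4 = 0.09641667*3.76*22.4 = 8.12060 Nm^3
Total per kg = 1.47653 + 1.36640 + 8.12060 = 10.96353 Nm^3
Total = 10.96353 * 4.1 = 44.95 Nm^3


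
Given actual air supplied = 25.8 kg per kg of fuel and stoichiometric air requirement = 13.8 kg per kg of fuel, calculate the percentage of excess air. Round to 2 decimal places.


Excess air = actual - stoichiometric = 25.8 - 13.8 = 12.00 kg/kg fuel
Excess air % = (excess / stoich) * 100 = (12.00 / 13.8) * 100 = 86.96%


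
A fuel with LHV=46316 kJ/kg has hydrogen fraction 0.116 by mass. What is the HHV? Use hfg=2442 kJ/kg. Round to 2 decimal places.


HHV = LHV + hfg * 9 * H
Water addition = 2442 * 9 * 0.116 = 2549.448 kJ/kg
HHV = 46316 + 2549.448 = 48865.45 kJ/kg


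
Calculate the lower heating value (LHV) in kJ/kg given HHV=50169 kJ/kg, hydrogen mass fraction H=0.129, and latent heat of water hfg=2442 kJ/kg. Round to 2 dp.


LHV = HHV - hfg * 9 * H
Water correction = 2442 * 9 * 0.129 = 2835.162 kJ/kg
LHV = 50169 - 2835.162 = 47333.84 kJ/kg


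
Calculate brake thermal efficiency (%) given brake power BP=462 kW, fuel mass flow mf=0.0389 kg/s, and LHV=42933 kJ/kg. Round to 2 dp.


eta_BTE = (BP / (mf * LHV)) * 100
Denominator = 0.0389 * 42933 = 1670.0937 kW
eta_BTE = (462 / 1670.0937) * 100 = 27.66%


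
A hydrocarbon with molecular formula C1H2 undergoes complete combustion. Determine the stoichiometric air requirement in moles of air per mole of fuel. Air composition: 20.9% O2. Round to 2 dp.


Balanced combustion: C1H2 + 1.5 O2 -> 1 CO2 + 1 H2O
O2 needed = C + H/4 = 1 + 2/4 = 1.50 moles
Air moles = O2 / 0.209 = 1.50 / 0.209 = 7.18 moles air


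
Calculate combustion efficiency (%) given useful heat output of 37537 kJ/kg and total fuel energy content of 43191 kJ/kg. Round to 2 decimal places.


Efficiency = (Q_useful / Q_fuel) * 100
Efficiency = (37537 / 43191) * 100
Efficiency = 0.8691 * 100 = 86.91%


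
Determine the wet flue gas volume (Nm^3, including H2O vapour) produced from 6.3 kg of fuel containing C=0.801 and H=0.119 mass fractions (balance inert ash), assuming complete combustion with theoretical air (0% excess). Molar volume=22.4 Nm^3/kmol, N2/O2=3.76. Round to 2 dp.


Per kg fuel: CO2 = (C/12 kmol)*22.4 = (0.801/12)*22.4 = 1.49520 Nm^3
Per kg fuel: H2O = (H/2 kmol)*22.4 = (0.119/2)*22.4 = 1.33280 Nm^3
O2 needed per kg fuel = C/12 + H/4 = 0.801/12 + 0.119/4 = 0.09650000 kmol
Per kg fuel: N2 = O2*3.76*22.4 = 0.09650000*3.76*22.4 = 8.12762 Nm^3
Total per kg = 1.49520 + 1.33280 + 8.12762 = 10.95562 Nm^3
Total = 10.95562 * 6.3 = 69.02 Nm^3


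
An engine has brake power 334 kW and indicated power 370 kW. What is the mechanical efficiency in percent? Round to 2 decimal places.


eta_mech = (BP / IP) * 100
Ratio = 334 / 370 = 0.9027
eta_mech = 0.9027 * 100 = 90.27%


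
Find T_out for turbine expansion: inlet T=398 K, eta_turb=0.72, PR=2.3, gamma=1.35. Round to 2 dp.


T_out = T_in * (1 - eta * (1 - PR^(-(gamma-1)/gamma)))
Exponent = -(1.35-1)/1.35 = -0.25925926
PR^exp = 2.3^(-0.25925926) = 0.80578413
Factor = 1 - 0.72*(1 - 0.80578413) = 0.86016457
T_out = 398 * 0.86016457 = 342.35 K


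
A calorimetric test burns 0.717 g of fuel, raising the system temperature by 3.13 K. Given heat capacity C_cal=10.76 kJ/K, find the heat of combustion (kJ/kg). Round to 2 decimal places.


Hc = C_cal * delta_T / m_fuel
Q_released = 10.76 * 3.13 = 33.6788 kJ
m_fuel = 0.717 g = 0.717/1000 kg = 0.000717 kg
Hc = 33.6788 / 0.000717 = 46971.83 kJ/kg


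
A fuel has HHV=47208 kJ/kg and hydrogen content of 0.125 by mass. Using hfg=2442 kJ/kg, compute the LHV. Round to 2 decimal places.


LHV = HHV - hfg * 9 * H
Water correction = 2442 * 9 * 0.125 = 2747.250 kJ/kg
LHV = 47208 - 2747.250 = 44460.75 kJ/kg


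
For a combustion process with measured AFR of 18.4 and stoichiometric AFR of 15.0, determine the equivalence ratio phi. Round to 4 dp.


phi = AFR_stoich / AFR_actual
phi = 15.0 / 18.4 = 0.8152


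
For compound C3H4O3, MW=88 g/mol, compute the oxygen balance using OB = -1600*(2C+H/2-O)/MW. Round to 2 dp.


OB = -1600 * (2C + H/2 - O) / MW
Inner = 2*3 + 4/2 - 3 = 5.00
OB = -1600 * 5.00 / 88 = -90.91%


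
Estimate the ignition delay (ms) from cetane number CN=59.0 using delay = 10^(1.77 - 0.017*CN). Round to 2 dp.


delay = 10^(1.77 - 0.017*CN)
Exponent = 1.77 - 0.017*59.0 = 0.7670
delay = 10^0.7670 = 5.85 ms


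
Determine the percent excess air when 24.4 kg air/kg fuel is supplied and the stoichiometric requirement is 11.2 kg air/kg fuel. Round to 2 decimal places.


Excess air = actual - stoichiometric = 24.4 - 11.2 = 13.20 kg/kg fuel
Excess air % = (excess / stoich) * 100 = (13.20 / 11.2) * 100 = 117.86%


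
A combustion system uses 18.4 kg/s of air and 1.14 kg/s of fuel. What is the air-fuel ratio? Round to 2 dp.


AFR = m_air / m_fuel
AFR = 18.4 / 1.14 = 16.14


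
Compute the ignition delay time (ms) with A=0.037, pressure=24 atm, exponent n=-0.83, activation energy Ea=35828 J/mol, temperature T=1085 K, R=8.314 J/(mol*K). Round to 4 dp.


tau = A * P^n * exp(Ea/(R*T))
P^n = 24^(-0.83) = 0.07151953
Ea/(R*T) = 35828/(8.314*1085) = 3.971758
exp(Ea/(R*T)) = 53.077773
tau = 0.037 * 0.07151953 * 53.077773 = 0.1405 ms


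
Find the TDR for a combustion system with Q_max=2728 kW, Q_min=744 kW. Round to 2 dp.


TDR = Q_max / Q_min
TDR = 2728 / 744 = 3.67


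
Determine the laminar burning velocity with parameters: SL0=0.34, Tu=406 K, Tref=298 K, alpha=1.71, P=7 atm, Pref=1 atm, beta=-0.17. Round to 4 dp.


SL = SL0 * (Tu/Tref)^alpha * (P/Pref)^beta
T ratio = 406/298 = 1.36241611
(T ratio)^alpha = 1.36241611^1.71 = 1.696953
(P/Pref)^beta = 7^(-0.17) = 0.718345
SL = 0.34 * 1.696953 * 0.718345 = 0.4145 m/s


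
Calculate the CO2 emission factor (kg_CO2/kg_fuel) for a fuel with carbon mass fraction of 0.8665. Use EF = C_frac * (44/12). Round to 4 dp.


EF = C_frac * (M_CO2 / M_C)
EF = 0.8665 * (44/12)
EF = 0.8665 * 3.666667 = 3.1772 kg_CO2/kg_fuel


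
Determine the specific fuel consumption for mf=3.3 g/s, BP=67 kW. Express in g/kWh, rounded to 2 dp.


SFC = (mf / BP) * 3600
Rate = 3.3 / 67 = 0.049254 g/(s*kW)
SFC = 0.049254 * 3600 = 177.31 g/kWh


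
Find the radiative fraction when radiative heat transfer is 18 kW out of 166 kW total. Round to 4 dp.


f_rad = Q_rad / Q_total
f_rad = 18 / 166 = 0.1084


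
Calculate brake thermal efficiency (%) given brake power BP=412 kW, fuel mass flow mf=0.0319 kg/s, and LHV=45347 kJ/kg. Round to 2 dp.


eta_BTE = (BP / (mf * LHV)) * 100
Denominator = 0.0319 * 45347 = 1446.5693 kW
eta_BTE = (412 / 1446.5693) * 100 = 28.48%


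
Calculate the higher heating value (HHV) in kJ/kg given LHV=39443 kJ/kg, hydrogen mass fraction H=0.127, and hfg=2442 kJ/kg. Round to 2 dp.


HHV = LHV + hfg * 9 * H
Water addition = 2442 * 9 * 0.127 = 2791.206 kJ/kg
HHV = 39443 + 2791.206 = 42234.21 kJ/kg


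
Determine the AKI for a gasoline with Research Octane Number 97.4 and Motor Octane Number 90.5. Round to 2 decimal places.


AKI = (RON + MON) / 2
AKI = (97.4 + 90.5) / 2
AKI = 187.9 / 2 = 93.95


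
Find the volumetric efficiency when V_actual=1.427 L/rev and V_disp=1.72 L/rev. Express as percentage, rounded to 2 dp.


eta_v = (V_actual / V_disp) * 100
Ratio = 1.427 / 1.72 = 0.8297
eta_v = 0.8297 * 100 = 82.97%


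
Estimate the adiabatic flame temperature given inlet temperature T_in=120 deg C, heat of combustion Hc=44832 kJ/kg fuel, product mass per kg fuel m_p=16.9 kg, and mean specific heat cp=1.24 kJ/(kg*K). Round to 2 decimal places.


T_ad = T_in + Hc / (m_p * cp)
Denominator = 16.9 * 1.24 = 20.9560
Temperature rise = 44832 / 20.9560 = 2139.34 K
T_ad = 120 + 2139.34 = 2259.34 deg C


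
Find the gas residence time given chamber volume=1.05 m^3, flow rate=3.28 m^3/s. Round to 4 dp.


tau = V / Q_flow
tau = 1.05 / 3.28 = 0.3201 s


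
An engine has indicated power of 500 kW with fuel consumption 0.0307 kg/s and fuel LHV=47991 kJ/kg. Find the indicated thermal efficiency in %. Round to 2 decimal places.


eta_ith = (IP / (mf * LHV)) * 100
Denominator = 0.0307 * 47991 = 1473.3237 kW
eta_ith = (500 / 1473.3237) * 100 = 33.94%


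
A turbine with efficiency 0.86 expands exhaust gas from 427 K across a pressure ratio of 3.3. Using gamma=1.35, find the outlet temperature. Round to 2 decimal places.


T_out = T_in * (1 - eta * (1 - PR^(-(gamma-1)/gamma)))
Exponent = -(1.35-1)/1.35 = -0.25925926
PR^exp = 3.3^(-0.25925926) = 0.73378775
Factor = 1 - 0.86*(1 - 0.73378775) = 0.77105747
T_out = 427 * 0.77105747 = 329.24 K


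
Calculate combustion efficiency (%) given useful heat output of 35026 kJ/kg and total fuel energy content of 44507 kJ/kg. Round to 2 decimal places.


Efficiency = (Q_useful / Q_fuel) * 100
Efficiency = (35026 / 44507) * 100
Efficiency = 0.7870 * 100 = 78.70%


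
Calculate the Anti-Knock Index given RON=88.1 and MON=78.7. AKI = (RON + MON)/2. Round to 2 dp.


AKI = (RON + MON) / 2
AKI = (88.1 + 78.7) / 2
AKI = 166.8 / 2 = 83.40


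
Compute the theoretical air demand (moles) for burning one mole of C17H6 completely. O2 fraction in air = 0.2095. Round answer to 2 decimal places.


Balanced combustion: C17H6 + 18.5 O2 -> 17 CO2 + 3 H2O
O2 needed = C + H/4 = 17 + 6/4 = 18.50 moles
Air moles = O2 / 0.2095 = 18.50 / 0.2095 = 88.31 moles air


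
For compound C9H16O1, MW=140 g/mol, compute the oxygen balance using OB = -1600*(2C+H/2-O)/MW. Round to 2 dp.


OB = -1600 * (2C + H/2 - O) / MW
Inner = 2*9 + 16/2 - 1 = 25.00
OB = -1600 * 25.00 / 140 = -285.71%


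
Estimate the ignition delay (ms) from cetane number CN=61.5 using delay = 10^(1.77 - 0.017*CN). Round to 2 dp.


delay = 10^(1.77 - 0.017*CN)
Exponent = 1.77 - 0.017*61.5 = 0.7245
delay = 10^0.7245 = 5.30 ms


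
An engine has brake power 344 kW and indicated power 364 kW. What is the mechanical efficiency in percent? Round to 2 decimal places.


eta_mech = (BP / IP) * 100
Ratio = 344 / 364 = 0.9451
eta_mech = 0.9451 * 100 = 94.51%


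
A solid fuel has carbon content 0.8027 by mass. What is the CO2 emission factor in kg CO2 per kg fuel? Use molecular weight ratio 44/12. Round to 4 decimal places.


EF = C_frac * (M_CO2 / M_C)
EF = 0.8027 * (44/12)
EF = 0.8027 * 3.666667 = 2.9432 kg_CO2/kg_fuel


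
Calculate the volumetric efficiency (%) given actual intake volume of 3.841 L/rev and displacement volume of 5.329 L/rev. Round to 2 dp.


eta_v = (V_actual / V_disp) * 100
Ratio = 3.841 / 5.329 = 0.7208
eta_v = 0.7208 * 100 = 72.08%


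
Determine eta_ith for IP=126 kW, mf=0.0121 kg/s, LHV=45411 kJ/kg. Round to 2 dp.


eta_ith = (IP / (mf * LHV)) * 100
Denominator = 0.0121 * 45411 = 549.4731 kW
eta_ith = (126 / 549.4731) * 100 = 22.93%


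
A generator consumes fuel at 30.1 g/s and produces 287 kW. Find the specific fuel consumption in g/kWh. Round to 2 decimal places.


SFC = (mf / BP) * 3600
Rate = 30.1 / 287 = 0.104878 g/(s*kW)
SFC = 0.104878 * 3600 = 377.56 g/kWh


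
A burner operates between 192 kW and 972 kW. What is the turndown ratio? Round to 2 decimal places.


TDR = Q_max / Q_min
TDR = 972 / 192 = 5.06


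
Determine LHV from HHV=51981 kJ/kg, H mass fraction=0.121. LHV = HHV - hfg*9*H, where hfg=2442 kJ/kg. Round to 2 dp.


LHV = HHV - hfg * 9 * H
Water correction = 2442 * 9 * 0.121 = 2659.338 kJ/kg
LHV = 51981 - 2659.338 = 49321.66 kJ/kg


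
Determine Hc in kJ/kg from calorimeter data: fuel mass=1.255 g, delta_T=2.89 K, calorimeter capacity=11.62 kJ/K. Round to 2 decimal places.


Hc = C_cal * delta_T / m_fuel
Q_released = 11.62 * 2.89 = 33.5818 kJ
m_fuel = 1.255 g = 1.255/1000 kg = 0.001255 kg
Hc = 33.5818 / 0.001255 = 26758.41 kJ/kg


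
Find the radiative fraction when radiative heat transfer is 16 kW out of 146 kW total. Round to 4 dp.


f_rad = Q_rad / Q_total
f_rad = 16 / 146 = 0.1096


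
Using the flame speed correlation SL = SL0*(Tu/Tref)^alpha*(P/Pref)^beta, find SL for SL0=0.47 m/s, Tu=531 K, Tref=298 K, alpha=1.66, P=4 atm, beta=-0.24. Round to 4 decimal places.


SL = SL0 * (Tu/Tref)^alpha * (P/Pref)^beta
T ratio = 531/298 = 1.78187919
(T ratio)^alpha = 1.78187919^1.66 = 2.608903
(P/Pref)^beta = 4^(-0.24) = 0.716978
SL = 0.47 * 2.608903 * 0.716978 = 0.8791 m/s


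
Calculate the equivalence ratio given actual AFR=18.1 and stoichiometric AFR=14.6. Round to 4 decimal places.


phi = AFR_stoich / AFR_actual
phi = 14.6 / 18.1 = 0.8066


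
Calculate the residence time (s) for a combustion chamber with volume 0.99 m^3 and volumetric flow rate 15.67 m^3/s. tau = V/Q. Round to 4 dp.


tau = V / Q_flow
tau = 0.99 / 15.67 = 0.0632 s


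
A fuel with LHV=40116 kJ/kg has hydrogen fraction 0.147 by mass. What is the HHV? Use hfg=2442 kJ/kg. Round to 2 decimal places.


HHV = LHV + hfg * 9 * H
Water addition = 2442 * 9 * 0.147 = 3230.766 kJ/kg
HHV = 40116 + 3230.766 = 43346.77 kJ/kg


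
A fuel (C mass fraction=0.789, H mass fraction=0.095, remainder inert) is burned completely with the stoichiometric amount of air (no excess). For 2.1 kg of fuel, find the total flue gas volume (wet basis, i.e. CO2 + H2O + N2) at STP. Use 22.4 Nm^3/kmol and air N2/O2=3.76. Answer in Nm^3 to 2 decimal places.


Per kg fuel: CO2 = (C/12 kmol)*22.4 = (0.789/12)*22.4 = 1.47280 Nm^3
Per kg fuel: H2O = (H/2 kmol)*22.4 = (0.095/2)*22.4 = 1.06400 Nm^3
O2 needed per kg fuel = C/12 + H/4 = 0.789/12 + 0.095/4 = 0.08950000 kmol
Per kg fuel: N2 = O2*3.76*22.4 = 0.08950000*3.76*22.4 = 7.53805 Nm^3
Total per kg = 1.47280 + 1.06400 + 7.53805 = 10.07485 Nm^3
Total = 10.07485 * 2.1 = 21.16 Nm^3


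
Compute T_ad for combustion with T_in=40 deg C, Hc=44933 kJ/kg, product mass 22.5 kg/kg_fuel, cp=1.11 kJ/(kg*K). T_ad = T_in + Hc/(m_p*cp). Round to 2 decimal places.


T_ad = T_in + Hc / (m_p * cp)
Denominator = 22.5 * 1.11 = 24.9750
Temperature rise = 44933 / 24.9750 = 1799.12 K
T_ad = 40 + 1799.12 = 1839.12 deg C


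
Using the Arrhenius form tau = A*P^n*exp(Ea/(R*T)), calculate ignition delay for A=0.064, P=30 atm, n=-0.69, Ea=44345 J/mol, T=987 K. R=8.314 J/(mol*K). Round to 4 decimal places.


tau = A * P^n * exp(Ea/(R*T))
P^n = 30^(-0.69) = 0.09567233
Ea/(R*T) = 44345/(8.314*987) = 5.404027
exp(Ea/(R*T)) = 222.299752
tau = 0.064 * 0.09567233 * 222.299752 = 1.3611 ms


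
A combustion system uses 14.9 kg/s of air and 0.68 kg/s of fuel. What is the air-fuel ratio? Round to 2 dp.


AFR = m_air / m_fuel
AFR = 14.9 / 0.68 = 21.91


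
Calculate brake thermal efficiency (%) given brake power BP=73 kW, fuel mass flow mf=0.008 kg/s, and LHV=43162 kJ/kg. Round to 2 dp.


eta_BTE = (BP / (mf * LHV)) * 100
Denominator = 0.008 * 43162 = 345.2960 kW
eta_BTE = (73 / 345.2960) * 100 = 21.14%


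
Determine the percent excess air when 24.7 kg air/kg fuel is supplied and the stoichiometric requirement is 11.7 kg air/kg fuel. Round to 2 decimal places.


Excess air = actual - stoichiometric = 24.7 - 11.7 = 13.00 kg/kg fuel
Excess air % = (excess / stoich) * 100 = (13.00 / 11.7) * 100 = 111.11%


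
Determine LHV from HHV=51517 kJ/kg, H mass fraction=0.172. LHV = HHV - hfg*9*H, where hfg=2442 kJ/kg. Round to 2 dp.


LHV = HHV - hfg * 9 * H
Water correction = 2442 * 9 * 0.172 = 3780.216 kJ/kg
LHV = 51517 - 3780.216 = 47736.78 kJ/kg


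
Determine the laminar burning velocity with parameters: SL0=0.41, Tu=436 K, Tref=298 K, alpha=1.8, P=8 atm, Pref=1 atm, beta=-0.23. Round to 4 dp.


SL = SL0 * (Tu/Tref)^alpha * (P/Pref)^beta
T ratio = 436/298 = 1.46308725
(T ratio)^alpha = 1.46308725^1.8 = 1.983748
(P/Pref)^beta = 8^(-0.23) = 0.619854
SL = 0.41 * 1.983748 * 0.619854 = 0.5041 m/s


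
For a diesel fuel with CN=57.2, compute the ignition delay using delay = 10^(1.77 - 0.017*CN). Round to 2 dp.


delay = 10^(1.77 - 0.017*CN)
Exponent = 1.77 - 0.017*57.2 = 0.7976
delay = 10^0.7976 = 6.27 ms


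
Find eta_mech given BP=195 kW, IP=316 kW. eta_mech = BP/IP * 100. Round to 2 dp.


eta_mech = (BP / IP) * 100
Ratio = 195 / 316 = 0.6171
eta_mech = 0.6171 * 100 = 61.71%


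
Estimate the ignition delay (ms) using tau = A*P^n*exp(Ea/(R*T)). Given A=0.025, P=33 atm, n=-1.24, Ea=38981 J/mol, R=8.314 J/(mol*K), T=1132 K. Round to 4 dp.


tau = A * P^n * exp(Ea/(R*T))
P^n = 33^(-1.24) = 0.01309311
Ea/(R*T) = 38981/(8.314*1132) = 4.141871
exp(Ea/(R*T)) = 62.920412
tau = 0.025 * 0.01309311 * 62.920412 = 0.0206 ms


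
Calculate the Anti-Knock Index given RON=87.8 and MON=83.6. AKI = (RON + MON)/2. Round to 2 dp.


AKI = (RON + MON) / 2
AKI = (87.8 + 83.6) / 2
AKI = 171.4 / 2 = 85.70


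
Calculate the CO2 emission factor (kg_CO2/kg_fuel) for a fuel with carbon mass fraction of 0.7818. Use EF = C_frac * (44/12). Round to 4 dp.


EF = C_frac * (M_CO2 / M_C)
EF = 0.7818 * (44/12)
EF = 0.7818 * 3.666667 = 2.8666 kg_CO2/kg_fuel


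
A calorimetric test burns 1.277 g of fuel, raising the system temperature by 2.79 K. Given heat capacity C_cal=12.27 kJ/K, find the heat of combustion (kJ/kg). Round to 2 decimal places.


Hc = C_cal * delta_T / m_fuel
Q_released = 12.27 * 2.79 = 34.2333 kJ
m_fuel = 1.277 g = 1.277/1000 kg = 0.001277 kg
Hc = 34.2333 / 0.001277 = 26807.60 kJ/kg


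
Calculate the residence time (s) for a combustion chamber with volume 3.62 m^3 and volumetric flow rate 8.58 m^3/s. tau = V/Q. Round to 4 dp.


tau = V / Q_flow
tau = 3.62 / 8.58 = 0.4219 s


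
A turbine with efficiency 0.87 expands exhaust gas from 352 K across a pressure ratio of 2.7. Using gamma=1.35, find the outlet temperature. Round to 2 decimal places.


T_out = T_in * (1 - eta * (1 - PR^(-(gamma-1)/gamma)))
Exponent = -(1.35-1)/1.35 = -0.25925926
PR^exp = 2.7^(-0.25925926) = 0.77297411
Factor = 1 - 0.87*(1 - 0.77297411) = 0.80248748
T_out = 352 * 0.80248748 = 282.48 K


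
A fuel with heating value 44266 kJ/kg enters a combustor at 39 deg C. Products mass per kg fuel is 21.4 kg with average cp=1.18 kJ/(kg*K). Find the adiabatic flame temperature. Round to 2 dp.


T_ad = T_in + Hc / (m_p * cp)
Denominator = 21.4 * 1.18 = 25.2520
Temperature rise = 44266 / 25.2520 = 1752.97 K
T_ad = 39 + 1752.97 = 1791.97 deg C


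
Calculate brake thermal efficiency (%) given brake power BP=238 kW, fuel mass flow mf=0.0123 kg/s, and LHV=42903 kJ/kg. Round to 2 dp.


eta_BTE = (BP / (mf * LHV)) * 100
Denominator = 0.0123 * 42903 = 527.7069 kW
eta_BTE = (238 / 527.7069) * 100 = 45.10%


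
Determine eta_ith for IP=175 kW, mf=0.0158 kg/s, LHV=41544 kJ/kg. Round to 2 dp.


eta_ith = (IP / (mf * LHV)) * 100
Denominator = 0.0158 * 41544 = 656.3952 kW
eta_ith = (175 / 656.3952) * 100 = 26.66%


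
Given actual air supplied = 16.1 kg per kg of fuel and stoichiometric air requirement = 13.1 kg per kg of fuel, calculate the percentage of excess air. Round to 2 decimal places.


Excess air = actual - stoichiometric = 16.1 - 13.1 = 3.00 kg/kg fuel
Excess air % = (excess / stoich) * 100 = (3.00 / 13.1) * 100 = 22.90%


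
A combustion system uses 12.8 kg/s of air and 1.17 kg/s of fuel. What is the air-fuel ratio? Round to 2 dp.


AFR = m_air / m_fuel
AFR = 12.8 / 1.17 = 10.94


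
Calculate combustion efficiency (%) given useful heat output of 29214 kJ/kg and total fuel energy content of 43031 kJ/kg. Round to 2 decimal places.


Efficiency = (Q_useful / Q_fuel) * 100
Efficiency = (29214 / 43031) * 100
Efficiency = 0.6789 * 100 = 67.89%


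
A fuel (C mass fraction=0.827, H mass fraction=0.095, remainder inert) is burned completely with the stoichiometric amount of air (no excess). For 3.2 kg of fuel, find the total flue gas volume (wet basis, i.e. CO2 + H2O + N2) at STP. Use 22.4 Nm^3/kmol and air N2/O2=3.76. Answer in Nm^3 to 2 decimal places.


Per kg fuel: CO2 = (C/12 kmol)*22.4 = (0.827/12)*22.4 = 1.54373 Nm^3
Per kg fuel: H2O = (H/2 kmol)*22.4 = (0.095/2)*22.4 = 1.06400 Nm^3
O2 needed per kg fuel = C/12 + H/4 = 0.827/12 + 0.095/4 = 0.09266667 kmol
Per kg fuel: N2 = O2*3.76*22.4 = 0.09266667*3.76*22.4 = 7.80476 Nm^3
Total per kg = 1.54373 + 1.06400 + 7.80476 = 10.41249 Nm^3
Total = 10.41249 * 3.2 = 33.32 Nm^3


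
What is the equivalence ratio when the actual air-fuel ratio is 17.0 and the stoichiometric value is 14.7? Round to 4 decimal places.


phi = AFR_stoich / AFR_actual
phi = 14.7 / 17.0 = 0.8647


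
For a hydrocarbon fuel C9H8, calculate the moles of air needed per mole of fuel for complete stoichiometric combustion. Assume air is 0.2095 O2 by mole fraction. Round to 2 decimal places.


Balanced combustion: C9H8 + 11 O2 -> 9 CO2 + 4 H2O
O2 needed = C + H/4 = 9 + 8/4 = 11.00 moles
Air moles = O2 / 0.2095 = 11.00 / 0.2095 = 52.51 moles air


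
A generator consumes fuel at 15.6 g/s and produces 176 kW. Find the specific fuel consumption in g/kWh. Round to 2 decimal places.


SFC = (mf / BP) * 3600
Rate = 15.6 / 176 = 0.088636 g/(s*kW)
SFC = 0.088636 * 3600 = 319.09 g/kWh


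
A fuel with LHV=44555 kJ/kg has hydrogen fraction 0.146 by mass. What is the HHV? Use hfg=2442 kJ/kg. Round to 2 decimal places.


HHV = LHV + hfg * 9 * H
Water addition = 2442 * 9 * 0.146 = 3208.788 kJ/kg
HHV = 44555 + 3208.788 = 47763.79 kJ/kg


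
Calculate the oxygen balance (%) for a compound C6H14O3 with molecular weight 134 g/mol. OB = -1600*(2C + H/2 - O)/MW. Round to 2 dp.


OB = -1600 * (2C + H/2 - O) / MW
Inner = 2*6 + 14/2 - 3 = 16.00
OB = -1600 * 16.00 / 134 = -191.04%


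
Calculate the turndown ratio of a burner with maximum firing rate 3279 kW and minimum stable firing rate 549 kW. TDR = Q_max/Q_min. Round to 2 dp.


TDR = Q_max / Q_min
TDR = 3279 / 549 = 5.97


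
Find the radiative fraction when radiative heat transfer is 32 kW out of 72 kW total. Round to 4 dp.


f_rad = Q_rad / Q_total
f_rad = 32 / 72 = 0.4444


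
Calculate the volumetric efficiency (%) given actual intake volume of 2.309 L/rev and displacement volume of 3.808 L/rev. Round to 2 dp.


eta_v = (V_actual / V_disp) * 100
Ratio = 2.309 / 3.808 = 0.6064
eta_v = 0.6064 * 100 = 60.64%


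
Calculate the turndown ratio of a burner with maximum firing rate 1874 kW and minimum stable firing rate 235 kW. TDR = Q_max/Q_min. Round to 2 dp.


TDR = Q_max / Q_min
TDR = 1874 / 235 = 7.97


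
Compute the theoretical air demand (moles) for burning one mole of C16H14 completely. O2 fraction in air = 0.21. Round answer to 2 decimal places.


Balanced combustion: C16H14 + 19.5 O2 -> 16 CO2 + 7 H2O
O2 needed = C + H/4 = 16 + 14/4 = 19.50 moles
Air moles = O2 / 0.21 = 19.50 / 0.21 = 92.86 moles air


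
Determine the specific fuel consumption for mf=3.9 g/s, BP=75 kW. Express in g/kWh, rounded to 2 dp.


SFC = (mf / BP) * 3600
Rate = 3.9 / 75 = 0.052000 g/(s*kW)
SFC = 0.052000 * 3600 = 187.20 g/kWh
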